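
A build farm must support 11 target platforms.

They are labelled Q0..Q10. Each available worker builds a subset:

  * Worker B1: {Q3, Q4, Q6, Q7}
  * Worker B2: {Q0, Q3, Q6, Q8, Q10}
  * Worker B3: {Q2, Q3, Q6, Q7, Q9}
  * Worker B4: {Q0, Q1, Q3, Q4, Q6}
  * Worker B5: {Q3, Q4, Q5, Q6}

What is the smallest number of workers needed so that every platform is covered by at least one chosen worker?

Take {B2, B3, B4, B5}. Their union is {Q0, Q1, Q2, Q3, Q4, Q5, Q6, Q7, Q8, Q9, Q10}, which is all 11 platforms.
Only B5 contains Q5, so B5 is forced; the remaining 7 platforms need at least 3 more workers (each remaining worker adds at most 3) — so at least 4 workers are needed, and 4 is optimal.

4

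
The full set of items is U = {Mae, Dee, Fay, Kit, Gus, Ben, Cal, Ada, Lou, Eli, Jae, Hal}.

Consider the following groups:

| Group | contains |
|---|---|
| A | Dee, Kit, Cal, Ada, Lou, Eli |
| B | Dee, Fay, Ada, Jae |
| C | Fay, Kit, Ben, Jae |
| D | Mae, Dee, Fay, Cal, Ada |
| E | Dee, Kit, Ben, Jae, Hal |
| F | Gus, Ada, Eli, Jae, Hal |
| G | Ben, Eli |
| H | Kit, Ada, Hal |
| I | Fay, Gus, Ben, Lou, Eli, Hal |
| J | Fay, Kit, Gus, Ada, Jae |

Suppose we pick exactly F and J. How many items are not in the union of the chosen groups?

Union of F, J = {Fay, Kit, Gus, Ada, Eli, Jae, Hal}.
Not covered: Mae, Dee, Ben, Cal, Lou — 5 items.

5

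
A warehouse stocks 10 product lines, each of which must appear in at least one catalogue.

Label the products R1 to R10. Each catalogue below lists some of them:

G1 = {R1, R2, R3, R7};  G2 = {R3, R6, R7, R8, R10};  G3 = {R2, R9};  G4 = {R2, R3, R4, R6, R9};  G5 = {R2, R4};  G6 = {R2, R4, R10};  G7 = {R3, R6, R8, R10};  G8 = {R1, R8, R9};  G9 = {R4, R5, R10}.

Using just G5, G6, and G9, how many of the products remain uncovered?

Union of G5, G6, G9 = {R2, R4, R5, R10}.
Not covered: R1, R3, R6, R7, R8, R9 — 6 products.

6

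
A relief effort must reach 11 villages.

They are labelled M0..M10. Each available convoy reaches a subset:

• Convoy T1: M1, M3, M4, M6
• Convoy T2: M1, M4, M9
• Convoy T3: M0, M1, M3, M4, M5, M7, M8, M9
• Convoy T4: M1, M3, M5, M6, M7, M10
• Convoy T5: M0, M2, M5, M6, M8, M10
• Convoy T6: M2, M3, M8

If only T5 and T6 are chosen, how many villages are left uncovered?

4

Union of T5, T6 = {M0, M2, M3, M5, M6, M8, M10}.
Not covered: M1, M4, M7, M9 — 4 villages.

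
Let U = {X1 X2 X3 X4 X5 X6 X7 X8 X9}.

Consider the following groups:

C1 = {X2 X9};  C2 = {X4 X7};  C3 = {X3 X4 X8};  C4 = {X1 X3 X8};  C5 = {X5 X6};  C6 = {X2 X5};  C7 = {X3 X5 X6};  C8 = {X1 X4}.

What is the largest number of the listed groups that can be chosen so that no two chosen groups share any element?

C1, C2, C4, C5 are pairwise disjoint (C1={X2,X9}; C2={X4,X7}; C4={X1,X3,X8}; C5={X5,X6}).
Every remaining group overlaps one of these, and no 5 of the listed groups are pairwise disjoint, so 4 is the maximum.

4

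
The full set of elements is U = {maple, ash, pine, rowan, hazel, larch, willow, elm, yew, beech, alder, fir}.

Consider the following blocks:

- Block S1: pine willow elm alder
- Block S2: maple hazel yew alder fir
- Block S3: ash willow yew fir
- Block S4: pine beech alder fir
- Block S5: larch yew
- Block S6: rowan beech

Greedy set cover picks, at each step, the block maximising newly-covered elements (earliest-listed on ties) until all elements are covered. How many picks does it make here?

5

Greedy: pick S2 (covers 5 new) → pick S1 (covers 3 new) → pick S6 (covers 2 new) → pick S3 (covers 1 new) → pick S5 (covers 1 new). Total picks: 5.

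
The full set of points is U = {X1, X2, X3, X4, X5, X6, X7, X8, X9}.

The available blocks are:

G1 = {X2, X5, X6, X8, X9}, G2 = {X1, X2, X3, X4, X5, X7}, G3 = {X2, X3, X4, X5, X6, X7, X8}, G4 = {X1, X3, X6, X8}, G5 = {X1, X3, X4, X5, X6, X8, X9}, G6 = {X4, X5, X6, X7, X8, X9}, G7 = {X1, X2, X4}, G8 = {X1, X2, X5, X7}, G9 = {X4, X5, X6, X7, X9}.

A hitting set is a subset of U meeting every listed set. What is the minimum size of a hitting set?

2

Take H = {X1, X6}. Each listed block contains at least one of these, so H is a hitting set of size 2.
No single point lies in every block, so at least 2 are needed and 2 is optimal.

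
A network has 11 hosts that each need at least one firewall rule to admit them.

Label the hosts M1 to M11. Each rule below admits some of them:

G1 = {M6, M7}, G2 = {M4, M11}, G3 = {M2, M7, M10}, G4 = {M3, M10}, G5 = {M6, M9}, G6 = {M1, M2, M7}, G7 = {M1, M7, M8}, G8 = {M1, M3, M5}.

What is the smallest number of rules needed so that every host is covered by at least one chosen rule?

5

Take {G2, G3, G5, G7, G8}. Their union is {M1, M2, M3, M4, M5, M6, M7, M8, M9, M10, M11}, which is all 11 hosts.
Only G7 contains M8, so G7 is forced; the remaining 8 hosts need at least 4 more rules (each remaining rule adds at most 2) — so at least 5 rules are needed, and 5 is optimal.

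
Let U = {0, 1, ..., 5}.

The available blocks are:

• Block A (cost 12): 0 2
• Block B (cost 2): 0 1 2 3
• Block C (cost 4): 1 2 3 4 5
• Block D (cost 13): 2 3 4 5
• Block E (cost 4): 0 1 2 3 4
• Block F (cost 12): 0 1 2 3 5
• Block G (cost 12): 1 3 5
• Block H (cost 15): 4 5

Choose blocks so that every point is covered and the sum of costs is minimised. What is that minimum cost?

6

B, C together cover every point (B ∪ C = {0, 1, 2, 3, 4, 5}); total cost 2 + 4 = 6.
No covering selection has total cost below 6.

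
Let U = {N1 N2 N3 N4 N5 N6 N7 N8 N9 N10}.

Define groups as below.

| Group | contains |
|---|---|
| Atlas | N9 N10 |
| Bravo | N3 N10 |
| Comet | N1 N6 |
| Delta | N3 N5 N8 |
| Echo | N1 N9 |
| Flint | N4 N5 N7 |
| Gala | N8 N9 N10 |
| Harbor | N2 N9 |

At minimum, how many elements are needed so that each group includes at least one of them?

4

Take H = {N1, N5, N9, N10}. Each listed group contains at least one of these, so H is a hitting set of size 4.
The groups Bravo, Comet, Flint, Harbor are pairwise disjoint, so any hitting set needs a separate element for each — at least 4. Hence 4 is optimal.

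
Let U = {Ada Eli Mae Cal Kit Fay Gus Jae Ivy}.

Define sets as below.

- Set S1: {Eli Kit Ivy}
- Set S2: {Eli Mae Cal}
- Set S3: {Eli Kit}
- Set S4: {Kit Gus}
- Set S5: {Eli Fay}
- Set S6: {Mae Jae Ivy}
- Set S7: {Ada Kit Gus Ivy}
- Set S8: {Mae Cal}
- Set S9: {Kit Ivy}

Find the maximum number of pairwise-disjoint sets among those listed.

3

S5, S8, S9 are pairwise disjoint (S5={Eli,Fay}; S8={Mae,Cal}; S9={Kit,Ivy}).
Every remaining set overlaps one of these, and no 4 of the listed sets are pairwise disjoint, so 3 is the maximum.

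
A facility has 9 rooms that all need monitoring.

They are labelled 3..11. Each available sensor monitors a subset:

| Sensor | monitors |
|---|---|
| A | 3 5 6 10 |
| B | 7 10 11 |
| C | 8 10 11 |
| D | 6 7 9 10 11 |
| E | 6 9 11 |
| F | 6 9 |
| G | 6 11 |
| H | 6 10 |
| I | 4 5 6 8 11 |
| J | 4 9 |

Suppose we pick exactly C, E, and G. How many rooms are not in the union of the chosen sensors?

Union of C, E, G = {6, 8, 9, 10, 11}.
Not covered: 3, 4, 5, 7 — 4 rooms.

4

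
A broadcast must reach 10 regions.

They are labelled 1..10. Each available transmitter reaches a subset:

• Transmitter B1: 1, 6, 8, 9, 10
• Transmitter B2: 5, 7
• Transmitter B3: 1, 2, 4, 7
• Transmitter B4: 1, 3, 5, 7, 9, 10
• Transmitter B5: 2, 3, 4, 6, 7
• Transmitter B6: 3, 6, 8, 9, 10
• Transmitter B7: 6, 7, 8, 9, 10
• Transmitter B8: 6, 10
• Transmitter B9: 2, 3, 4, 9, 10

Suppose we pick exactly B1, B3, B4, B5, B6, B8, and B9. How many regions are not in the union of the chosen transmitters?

Union of B1, B3, B4, B5, B6, B8, B9 = {1, 2, 3, 4, 5, 6, 7, 8, 9, 10} — that's every region, so 0 are uncovered.

0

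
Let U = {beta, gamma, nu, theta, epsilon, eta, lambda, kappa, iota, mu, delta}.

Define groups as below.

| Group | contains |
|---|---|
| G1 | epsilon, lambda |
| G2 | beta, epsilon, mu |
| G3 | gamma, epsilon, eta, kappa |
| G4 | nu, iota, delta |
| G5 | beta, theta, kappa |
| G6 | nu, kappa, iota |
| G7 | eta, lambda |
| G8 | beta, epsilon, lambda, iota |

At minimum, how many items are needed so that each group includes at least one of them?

H = {nu, epsilon, lambda, kappa} meets every group (each contains at least one member of H), and |H| = 4.
No choice of 3 items meets every group, so 4 is the minimum.

4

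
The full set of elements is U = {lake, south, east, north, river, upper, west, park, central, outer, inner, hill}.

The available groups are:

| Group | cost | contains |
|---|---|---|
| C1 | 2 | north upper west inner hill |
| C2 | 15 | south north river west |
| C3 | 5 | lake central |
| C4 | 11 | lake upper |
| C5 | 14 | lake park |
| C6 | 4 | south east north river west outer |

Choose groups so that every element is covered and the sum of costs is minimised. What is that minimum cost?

C1, C3, C5, C6 together cover every element (C1 ∪ C3 ∪ C5 ∪ C6 = {lake, south, east, north, river, upper, west, park, central, outer, inner, hill}); total cost 2 + 5 + 14 + 4 = 25.
No covering selection has total cost below 25.

25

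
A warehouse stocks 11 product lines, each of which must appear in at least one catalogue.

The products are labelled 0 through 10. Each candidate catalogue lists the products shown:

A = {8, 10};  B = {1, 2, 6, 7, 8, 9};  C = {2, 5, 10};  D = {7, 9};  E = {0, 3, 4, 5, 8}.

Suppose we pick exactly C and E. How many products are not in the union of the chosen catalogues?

Union of C, E = {0, 2, 3, 4, 5, 8, 10}.
Not covered: 1, 6, 7, 9 — 4 products.

4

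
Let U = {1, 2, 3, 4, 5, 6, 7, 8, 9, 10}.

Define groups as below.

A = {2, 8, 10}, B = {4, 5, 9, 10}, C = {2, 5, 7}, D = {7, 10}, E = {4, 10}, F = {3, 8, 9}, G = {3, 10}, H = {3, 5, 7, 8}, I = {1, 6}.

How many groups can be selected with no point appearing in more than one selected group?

C, E, F, I are pairwise disjoint (C={2,5,7}; E={4,10}; F={3,8,9}; I={1,6}).
Every remaining group overlaps one of these, and no 5 of the listed groups are pairwise disjoint, so 4 is the maximum.

4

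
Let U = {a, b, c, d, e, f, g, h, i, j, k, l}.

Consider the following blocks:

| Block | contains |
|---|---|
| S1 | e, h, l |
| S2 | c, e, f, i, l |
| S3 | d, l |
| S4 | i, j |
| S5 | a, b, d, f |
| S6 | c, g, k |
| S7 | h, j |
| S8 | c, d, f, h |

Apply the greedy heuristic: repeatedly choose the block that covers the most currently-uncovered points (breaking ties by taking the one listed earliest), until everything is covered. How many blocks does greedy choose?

4

Greedy: pick S2 (covers 5 new) → pick S5 (covers 3 new) → pick S6 (covers 2 new) → pick S7 (covers 2 new). Total picks: 4.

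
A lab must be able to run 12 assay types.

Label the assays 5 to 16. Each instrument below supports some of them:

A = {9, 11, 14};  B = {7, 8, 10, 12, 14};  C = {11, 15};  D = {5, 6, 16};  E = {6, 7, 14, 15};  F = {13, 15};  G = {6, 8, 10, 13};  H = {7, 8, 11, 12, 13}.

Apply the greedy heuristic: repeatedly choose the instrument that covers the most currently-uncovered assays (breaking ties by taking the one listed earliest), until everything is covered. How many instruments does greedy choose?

4

Greedy: pick B (covers 5 new) → pick D (covers 3 new) → pick A (covers 2 new) → pick F (covers 2 new). Total picks: 4.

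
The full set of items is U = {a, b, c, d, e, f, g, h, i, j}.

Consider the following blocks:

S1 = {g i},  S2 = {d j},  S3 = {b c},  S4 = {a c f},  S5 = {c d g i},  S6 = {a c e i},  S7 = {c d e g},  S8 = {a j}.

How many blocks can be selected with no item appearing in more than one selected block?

S1, S2, S4 are pairwise disjoint (S1={g,i}; S2={d,j}; S4={a,c,f}).
Every remaining block overlaps one of these, and no 4 of the listed blocks are pairwise disjoint, so 3 is the maximum.

3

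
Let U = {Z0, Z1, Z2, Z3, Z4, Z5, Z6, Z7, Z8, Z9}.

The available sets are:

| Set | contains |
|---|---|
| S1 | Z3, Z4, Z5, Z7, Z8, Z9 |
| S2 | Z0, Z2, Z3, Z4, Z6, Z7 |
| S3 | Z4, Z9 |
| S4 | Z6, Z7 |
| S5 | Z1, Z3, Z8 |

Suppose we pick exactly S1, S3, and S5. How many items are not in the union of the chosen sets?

3

Union of S1, S3, S5 = {Z1, Z3, Z4, Z5, Z7, Z8, Z9}.
Not covered: Z0, Z2, Z6 — 3 items.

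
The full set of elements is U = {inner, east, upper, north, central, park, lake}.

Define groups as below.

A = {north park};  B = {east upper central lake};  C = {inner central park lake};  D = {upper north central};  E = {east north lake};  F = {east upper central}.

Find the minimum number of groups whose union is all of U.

3

C and E and F together: C ∪ E ∪ F = {inner, east, upper, north, central, park, lake} — every element is covered.
Only C contains inner, so C is forced; the remaining 3 elements need at least 2 more groups (each remaining group adds at most 2) — so at least 3 groups are needed, and 3 is optimal.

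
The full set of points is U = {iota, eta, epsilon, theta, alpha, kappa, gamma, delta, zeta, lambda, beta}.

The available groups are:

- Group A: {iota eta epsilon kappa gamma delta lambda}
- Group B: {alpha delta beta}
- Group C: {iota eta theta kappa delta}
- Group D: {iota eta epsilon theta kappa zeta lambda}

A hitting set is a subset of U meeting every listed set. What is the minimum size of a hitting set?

2

H = {delta, zeta} meets every group (each contains at least one member of H), and |H| = 2.
The groups B, D are pairwise disjoint, so any hitting set needs a separate point for each — at least 2. Hence 2 is optimal.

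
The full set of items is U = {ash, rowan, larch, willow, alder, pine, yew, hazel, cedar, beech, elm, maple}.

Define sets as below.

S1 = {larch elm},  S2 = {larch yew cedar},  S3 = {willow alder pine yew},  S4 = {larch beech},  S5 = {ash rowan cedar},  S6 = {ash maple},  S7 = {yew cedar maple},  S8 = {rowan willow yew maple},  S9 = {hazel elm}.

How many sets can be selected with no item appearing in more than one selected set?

S3, S4, S5, S9 are pairwise disjoint (S3={willow,alder,pine,yew}; S4={larch,beech}; S5={ash,rowan,cedar}; S9={hazel,elm}).
Every remaining set overlaps one of these, and no 5 of the listed sets are pairwise disjoint, so 4 is the maximum.

4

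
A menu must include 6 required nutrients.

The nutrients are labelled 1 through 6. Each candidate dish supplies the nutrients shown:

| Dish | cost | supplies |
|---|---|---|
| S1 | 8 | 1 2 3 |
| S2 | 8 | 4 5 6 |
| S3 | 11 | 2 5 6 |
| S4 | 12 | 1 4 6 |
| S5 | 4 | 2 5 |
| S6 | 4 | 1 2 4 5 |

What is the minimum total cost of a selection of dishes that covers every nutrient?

16

S1, S2 together cover every nutrient (S1 ∪ S2 = {1, 2, 3, 4, 5, 6}); total cost 8 + 8 = 16.
The greedy pick S6, S1, S2 costs 20; no covering selection beats 16.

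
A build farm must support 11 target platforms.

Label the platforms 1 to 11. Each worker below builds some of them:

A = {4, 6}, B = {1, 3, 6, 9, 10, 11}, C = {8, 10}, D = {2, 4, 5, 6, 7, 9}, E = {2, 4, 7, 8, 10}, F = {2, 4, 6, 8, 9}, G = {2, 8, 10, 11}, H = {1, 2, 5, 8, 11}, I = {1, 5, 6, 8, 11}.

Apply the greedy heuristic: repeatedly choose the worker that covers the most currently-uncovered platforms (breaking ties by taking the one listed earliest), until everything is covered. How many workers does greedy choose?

Greedy: pick B (covers 6 new) → pick D (covers 4 new) → pick C (covers 1 new). Total picks: 3.

3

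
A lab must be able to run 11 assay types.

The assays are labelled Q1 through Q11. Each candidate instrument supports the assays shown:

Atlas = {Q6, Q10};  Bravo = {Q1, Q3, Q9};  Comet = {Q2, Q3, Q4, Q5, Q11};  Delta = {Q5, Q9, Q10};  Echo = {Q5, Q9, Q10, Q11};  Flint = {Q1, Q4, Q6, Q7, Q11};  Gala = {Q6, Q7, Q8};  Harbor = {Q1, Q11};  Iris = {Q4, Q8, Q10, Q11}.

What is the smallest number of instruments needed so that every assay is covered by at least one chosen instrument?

4

Take {Comet, Delta, Gala, Harbor}. Their union is {Q1, Q2, Q3, Q4, Q5, Q6, Q7, Q8, Q9, Q10, Q11}, which is all 11 assays.
No 3 of the 9 instruments cover everything (all 84 combinations miss at least one assay), so 4 is optimal.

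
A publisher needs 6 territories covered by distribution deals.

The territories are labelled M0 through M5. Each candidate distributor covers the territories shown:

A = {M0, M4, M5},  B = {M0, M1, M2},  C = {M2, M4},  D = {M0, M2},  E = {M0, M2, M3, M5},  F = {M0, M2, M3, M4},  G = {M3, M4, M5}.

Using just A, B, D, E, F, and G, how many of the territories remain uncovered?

0

Union of A, B, D, E, F, G = {M0, M1, M2, M3, M4, M5} — that's every territory, so 0 are uncovered.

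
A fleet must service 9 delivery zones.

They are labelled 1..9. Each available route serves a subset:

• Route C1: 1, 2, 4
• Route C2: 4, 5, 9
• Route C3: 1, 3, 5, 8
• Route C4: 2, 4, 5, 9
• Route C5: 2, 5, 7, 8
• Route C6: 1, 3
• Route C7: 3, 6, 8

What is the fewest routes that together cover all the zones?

Take {C1, C2, C5, C7}. Their union is {1, 2, 3, 4, 5, 6, 7, 8, 9}, which is all 9 zones.
Only C5 contains 7, so C5 is forced; the remaining 5 zones need at least 3 more routes (each remaining route adds at most 2) — so at least 4 routes are needed, and 4 is optimal.

4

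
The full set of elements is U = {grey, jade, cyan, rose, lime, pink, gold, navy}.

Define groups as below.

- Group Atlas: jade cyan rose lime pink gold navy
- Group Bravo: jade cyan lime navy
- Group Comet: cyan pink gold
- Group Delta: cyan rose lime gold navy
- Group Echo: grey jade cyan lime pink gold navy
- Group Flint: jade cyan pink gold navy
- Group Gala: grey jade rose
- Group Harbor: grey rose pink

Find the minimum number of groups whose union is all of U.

2

Echo and Gala cover everything between them: the union {grey, jade, cyan, rose, lime, pink, gold, navy} is all of U.
No single group has all 8 elements (the largest, Atlas, has 7), so 2 is optimal.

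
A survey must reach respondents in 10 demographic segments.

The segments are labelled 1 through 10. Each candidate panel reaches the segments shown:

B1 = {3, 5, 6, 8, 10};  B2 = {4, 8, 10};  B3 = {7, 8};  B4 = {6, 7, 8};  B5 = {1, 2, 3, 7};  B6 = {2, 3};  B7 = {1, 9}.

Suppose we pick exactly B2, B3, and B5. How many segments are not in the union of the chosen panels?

Union of B2, B3, B5 = {1, 2, 3, 4, 7, 8, 10}.
Not covered: 5, 6, 9 — 3 segments.

3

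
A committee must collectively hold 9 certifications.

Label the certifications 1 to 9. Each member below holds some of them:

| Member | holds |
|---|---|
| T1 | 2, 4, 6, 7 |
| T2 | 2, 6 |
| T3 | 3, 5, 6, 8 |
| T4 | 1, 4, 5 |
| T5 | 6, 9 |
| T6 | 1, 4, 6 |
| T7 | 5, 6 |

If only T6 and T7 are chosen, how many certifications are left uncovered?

5

Union of T6, T7 = {1, 4, 5, 6}.
Not covered: 2, 3, 7, 8, 9 — 5 certifications.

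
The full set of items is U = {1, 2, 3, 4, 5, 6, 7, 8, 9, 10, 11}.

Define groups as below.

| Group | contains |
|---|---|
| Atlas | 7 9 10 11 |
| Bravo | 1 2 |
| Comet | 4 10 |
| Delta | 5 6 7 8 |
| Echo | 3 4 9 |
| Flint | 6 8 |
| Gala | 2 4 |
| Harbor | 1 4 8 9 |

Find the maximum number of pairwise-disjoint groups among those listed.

3

Bravo, Echo, Flint are pairwise disjoint (Bravo={1,2}; Echo={3,4,9}; Flint={6,8}).
Every remaining group overlaps one of these, and no 4 of the listed groups are pairwise disjoint, so 3 is the maximum.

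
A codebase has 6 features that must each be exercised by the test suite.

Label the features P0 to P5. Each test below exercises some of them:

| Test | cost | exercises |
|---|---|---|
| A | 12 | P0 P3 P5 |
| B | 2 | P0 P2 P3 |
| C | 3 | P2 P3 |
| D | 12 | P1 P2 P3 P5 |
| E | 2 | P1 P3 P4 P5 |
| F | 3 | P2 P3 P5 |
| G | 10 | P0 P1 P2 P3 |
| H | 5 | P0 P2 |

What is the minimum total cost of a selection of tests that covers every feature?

4

B, E together cover every feature (B ∪ E = {P0, P1, P2, P3, P4, P5}); total cost 2 + 2 = 4.
No covering selection has total cost below 4.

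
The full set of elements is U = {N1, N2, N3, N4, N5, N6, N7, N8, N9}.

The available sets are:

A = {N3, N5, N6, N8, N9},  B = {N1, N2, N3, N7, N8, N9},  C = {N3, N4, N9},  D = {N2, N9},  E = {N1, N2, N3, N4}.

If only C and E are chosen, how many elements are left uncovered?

Union of C, E = {N1, N2, N3, N4, N9}.
Not covered: N5, N6, N7, N8 — 4 elements.

4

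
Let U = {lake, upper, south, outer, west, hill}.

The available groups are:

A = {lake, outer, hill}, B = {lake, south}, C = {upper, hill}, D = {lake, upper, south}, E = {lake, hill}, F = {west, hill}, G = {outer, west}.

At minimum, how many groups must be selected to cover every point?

A and D and G together: A ∪ D ∪ G = {lake, upper, south, outer, west, hill} — every point is covered.
No 2 of the 7 groups cover everything (all 21 combinations miss at least one point), so 3 is optimal.

3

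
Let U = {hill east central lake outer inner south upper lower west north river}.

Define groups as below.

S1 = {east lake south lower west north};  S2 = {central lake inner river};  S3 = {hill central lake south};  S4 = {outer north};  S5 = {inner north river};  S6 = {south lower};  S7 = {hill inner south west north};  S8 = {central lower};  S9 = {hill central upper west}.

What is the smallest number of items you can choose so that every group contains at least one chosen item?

The 3 items {central, lower, north} hit every group.
The groups S4, S6, S9 are pairwise disjoint, so any hitting set needs a separate item for each — at least 3. Hence 3 is optimal.

3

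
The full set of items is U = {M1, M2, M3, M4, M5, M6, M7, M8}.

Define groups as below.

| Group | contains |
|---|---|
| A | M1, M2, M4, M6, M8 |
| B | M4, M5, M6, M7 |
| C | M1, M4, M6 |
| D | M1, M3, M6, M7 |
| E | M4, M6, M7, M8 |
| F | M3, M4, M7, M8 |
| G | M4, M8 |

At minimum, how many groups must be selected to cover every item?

3

A and B and F together: A ∪ B ∪ F = {M1, M2, M3, M4, M5, M6, M7, M8} — every item is covered.
Only A contains M2, so A is forced; the remaining 3 items need at least 2 more groups (each remaining group adds at most 2) — so at least 3 groups are needed, and 3 is optimal.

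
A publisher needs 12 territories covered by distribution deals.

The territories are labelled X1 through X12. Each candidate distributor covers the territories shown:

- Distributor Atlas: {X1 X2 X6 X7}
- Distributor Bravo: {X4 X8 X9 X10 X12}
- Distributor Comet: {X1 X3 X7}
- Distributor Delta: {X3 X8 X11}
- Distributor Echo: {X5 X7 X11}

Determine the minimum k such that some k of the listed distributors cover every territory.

4

Take {Atlas, Bravo, Delta, Echo}. Their union is {X1, X2, X3, X4, X5, X6, X7, X8, X9, X10, X11, X12}, which is all 12 territories.
No 3 of the 5 distributors cover everything (all 10 combinations miss at least one territory), so 4 is optimal.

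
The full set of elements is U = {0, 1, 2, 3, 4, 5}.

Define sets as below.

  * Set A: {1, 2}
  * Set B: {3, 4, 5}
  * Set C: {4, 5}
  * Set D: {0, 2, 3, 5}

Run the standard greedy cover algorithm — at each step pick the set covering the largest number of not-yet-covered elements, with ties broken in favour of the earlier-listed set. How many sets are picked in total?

3

Greedy: pick D (covers 4 new) → pick A (covers 1 new) → pick B (covers 1 new). Total picks: 3.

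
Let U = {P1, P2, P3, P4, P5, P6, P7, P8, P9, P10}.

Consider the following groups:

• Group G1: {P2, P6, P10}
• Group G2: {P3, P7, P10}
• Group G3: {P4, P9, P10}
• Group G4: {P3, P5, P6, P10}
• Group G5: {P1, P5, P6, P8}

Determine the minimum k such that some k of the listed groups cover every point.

4

G1 and G2 and G3 and G5 together: G1 ∪ G2 ∪ G3 ∪ G5 = {P1, P2, P3, P4, P5, P6, P7, P8, P9, P10} — every point is covered.
Only G1 contains P2, so G1 is forced; the remaining 7 points need at least 3 more groups (each remaining group adds at most 3) — so at least 4 groups are needed, and 4 is optimal.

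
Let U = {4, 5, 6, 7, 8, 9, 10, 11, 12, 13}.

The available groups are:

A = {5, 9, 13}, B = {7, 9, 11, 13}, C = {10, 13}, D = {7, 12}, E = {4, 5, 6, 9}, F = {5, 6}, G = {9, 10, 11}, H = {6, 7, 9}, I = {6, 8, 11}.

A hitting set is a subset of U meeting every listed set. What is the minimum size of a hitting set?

T = {6, 11, 12, 13} meets every group (each contains at least one member of T), and |T| = 4.
No choice of 3 elements meets every group, so 4 is the minimum.

4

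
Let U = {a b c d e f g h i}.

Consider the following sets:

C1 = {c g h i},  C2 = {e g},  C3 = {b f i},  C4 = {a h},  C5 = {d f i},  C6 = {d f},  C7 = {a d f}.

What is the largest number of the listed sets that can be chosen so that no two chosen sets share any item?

3

C2, C4, C6 are pairwise disjoint (C2={e,g}; C4={a,h}; C6={d,f}).
Every remaining set overlaps one of these, and no 4 of the listed sets are pairwise disjoint, so 3 is the maximum.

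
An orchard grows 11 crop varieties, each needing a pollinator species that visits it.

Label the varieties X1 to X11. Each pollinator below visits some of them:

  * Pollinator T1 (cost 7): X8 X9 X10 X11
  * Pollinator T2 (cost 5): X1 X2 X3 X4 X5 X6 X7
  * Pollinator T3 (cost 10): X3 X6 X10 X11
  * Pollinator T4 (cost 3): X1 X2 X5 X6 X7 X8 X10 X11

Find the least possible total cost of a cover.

T1, T2 together cover every variety (T1 ∪ T2 = {X1, X2, X3, X4, X5, X6, X7, X8, X9, X10, X11}); total cost 7 + 5 = 12.
The greedy pick T4, T2, T1 costs 15; no covering selection beats 12.

12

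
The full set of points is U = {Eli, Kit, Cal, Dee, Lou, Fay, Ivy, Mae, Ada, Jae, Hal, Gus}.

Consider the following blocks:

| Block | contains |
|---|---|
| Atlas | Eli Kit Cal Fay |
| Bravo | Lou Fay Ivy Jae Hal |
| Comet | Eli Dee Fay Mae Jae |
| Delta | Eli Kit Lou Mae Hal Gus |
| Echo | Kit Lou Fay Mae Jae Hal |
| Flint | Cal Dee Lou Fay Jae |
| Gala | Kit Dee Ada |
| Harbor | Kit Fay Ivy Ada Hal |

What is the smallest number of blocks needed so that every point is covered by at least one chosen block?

Take {Delta, Flint, Harbor}. Their union is {Eli, Kit, Cal, Dee, Lou, Fay, Ivy, Mae, Ada, Jae, Hal, Gus}, which is all 12 points.
Only Delta contains Gus, so Delta is forced; the remaining 6 points need at least 2 more blocks (each remaining block adds at most 4) — so at least 3 blocks are needed, and 3 is optimal.

3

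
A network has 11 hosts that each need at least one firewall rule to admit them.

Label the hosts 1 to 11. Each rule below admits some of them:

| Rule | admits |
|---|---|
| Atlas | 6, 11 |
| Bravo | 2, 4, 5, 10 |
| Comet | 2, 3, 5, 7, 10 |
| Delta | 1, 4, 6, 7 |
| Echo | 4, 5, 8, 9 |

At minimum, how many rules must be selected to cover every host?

4

Atlas and Comet and Delta and Echo together: Atlas ∪ Comet ∪ Delta ∪ Echo = {1, 2, 3, 4, 5, 6, 7, 8, 9, 10, 11} — every host is covered.
No 3 of the 5 rules cover everything (all 10 combinations miss at least one host), so 4 is optimal.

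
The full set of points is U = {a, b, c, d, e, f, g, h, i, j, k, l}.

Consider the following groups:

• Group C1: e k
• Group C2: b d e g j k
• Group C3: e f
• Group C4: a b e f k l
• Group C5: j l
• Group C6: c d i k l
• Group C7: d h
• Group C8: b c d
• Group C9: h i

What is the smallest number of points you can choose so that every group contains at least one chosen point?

T = {d, e, i, l} meets every group (each contains at least one member of T), and |T| = 4.
The groups C3, C5, C8, C9 are pairwise disjoint, so any hitting set needs a separate point for each — at least 4. Hence 4 is optimal.

4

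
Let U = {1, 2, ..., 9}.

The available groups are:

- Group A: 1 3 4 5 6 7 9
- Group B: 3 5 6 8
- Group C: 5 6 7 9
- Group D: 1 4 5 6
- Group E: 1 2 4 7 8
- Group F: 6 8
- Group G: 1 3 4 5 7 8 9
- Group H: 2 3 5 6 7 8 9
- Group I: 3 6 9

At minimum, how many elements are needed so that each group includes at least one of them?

2

Take T = {4, 6}. Each listed group contains at least one of these, so T is a hitting set of size 2.
The groups E, I are pairwise disjoint, so any hitting set needs a separate element for each — at least 2. Hence 2 is optimal.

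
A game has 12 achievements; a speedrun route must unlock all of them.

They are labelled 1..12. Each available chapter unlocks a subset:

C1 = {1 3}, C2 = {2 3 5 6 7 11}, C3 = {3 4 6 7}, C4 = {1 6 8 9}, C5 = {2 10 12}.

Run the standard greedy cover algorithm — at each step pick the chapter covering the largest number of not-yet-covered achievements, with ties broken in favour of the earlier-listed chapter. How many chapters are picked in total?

Greedy: pick C2 (covers 6 new) → pick C4 (covers 3 new) → pick C5 (covers 2 new) → pick C3 (covers 1 new). Total picks: 4.

4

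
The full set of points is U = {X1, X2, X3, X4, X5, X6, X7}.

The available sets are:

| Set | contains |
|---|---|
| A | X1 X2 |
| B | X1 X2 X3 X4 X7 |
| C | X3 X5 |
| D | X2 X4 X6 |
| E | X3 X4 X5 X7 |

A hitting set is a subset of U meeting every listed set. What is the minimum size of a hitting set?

2

Take H = {X2, X3}. Each listed set contains at least one of these, so H is a hitting set of size 2.
The sets A, E are pairwise disjoint, so any hitting set needs a separate point for each — at least 2. Hence 2 is optimal.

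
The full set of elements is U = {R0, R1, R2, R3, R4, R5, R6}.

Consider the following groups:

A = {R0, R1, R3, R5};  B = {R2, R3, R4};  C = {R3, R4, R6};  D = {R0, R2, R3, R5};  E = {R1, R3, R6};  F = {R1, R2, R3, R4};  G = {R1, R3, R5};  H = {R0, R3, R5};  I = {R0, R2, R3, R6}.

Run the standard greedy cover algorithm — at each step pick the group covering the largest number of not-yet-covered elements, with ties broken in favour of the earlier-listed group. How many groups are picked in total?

3

Greedy: pick A (covers 4 new) → pick B (covers 2 new) → pick C (covers 1 new). Total picks: 3.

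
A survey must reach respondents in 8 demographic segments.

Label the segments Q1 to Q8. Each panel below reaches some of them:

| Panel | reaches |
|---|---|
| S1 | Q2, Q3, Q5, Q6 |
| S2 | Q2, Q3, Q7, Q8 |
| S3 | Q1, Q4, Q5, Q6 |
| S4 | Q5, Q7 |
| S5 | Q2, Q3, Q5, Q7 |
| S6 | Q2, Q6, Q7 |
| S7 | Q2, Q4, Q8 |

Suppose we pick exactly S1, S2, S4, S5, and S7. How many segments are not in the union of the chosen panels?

1

Union of S1, S2, S4, S5, S7 = {Q2, Q3, Q4, Q5, Q6, Q7, Q8}.
Not covered: Q1 — 1 segment.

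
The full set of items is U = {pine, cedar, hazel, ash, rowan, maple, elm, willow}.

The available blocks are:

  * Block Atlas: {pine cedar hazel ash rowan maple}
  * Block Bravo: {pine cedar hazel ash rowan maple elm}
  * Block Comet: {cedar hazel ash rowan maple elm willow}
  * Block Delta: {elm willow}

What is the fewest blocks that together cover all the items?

2

Take {Atlas, Delta}. Their union is {pine, cedar, hazel, ash, rowan, maple, elm, willow}, which is all 8 items.
No single block has all 8 items (the largest, Bravo, has 7), so 2 is optimal.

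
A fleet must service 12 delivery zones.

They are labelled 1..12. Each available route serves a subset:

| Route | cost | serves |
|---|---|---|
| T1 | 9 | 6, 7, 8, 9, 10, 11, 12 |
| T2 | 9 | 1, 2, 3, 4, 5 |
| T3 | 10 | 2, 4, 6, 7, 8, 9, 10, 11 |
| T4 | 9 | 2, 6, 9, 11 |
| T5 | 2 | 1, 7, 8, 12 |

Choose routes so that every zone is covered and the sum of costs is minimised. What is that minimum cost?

18

T1, T2 together cover every zone (T1 ∪ T2 = {1, 2, 3, 4, 5, 6, 7, 8, 9, 10, 11, 12}); total cost 9 + 9 = 18.
The greedy pick T5, T3, T2 costs 21; no covering selection beats 18.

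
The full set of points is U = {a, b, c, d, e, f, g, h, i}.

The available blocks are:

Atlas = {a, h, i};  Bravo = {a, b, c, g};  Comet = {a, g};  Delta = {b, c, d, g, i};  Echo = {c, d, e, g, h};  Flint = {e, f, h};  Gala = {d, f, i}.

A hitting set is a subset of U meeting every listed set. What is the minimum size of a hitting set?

Take T = {a, d, e}. Each listed block contains at least one of these, so T is a hitting set of size 3.
No choice of 2 points meets every block, so 3 is the minimum.

3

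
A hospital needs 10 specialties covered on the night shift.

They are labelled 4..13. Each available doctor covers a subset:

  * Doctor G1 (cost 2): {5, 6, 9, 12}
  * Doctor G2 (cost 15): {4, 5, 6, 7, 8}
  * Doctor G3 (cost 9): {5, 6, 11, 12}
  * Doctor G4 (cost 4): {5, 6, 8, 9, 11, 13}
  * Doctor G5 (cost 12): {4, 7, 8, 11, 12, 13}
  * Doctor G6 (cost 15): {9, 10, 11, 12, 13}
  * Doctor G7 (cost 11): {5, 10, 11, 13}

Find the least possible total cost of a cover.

25

G1, G5, G7 together cover every specialty (G1 ∪ G5 ∪ G7 = {4, 5, 6, 7, 8, 9, 10, 11, 12, 13}); total cost 2 + 12 + 11 = 25.
The greedy pick G1, G4, G5, G7 costs 29; no covering selection beats 25.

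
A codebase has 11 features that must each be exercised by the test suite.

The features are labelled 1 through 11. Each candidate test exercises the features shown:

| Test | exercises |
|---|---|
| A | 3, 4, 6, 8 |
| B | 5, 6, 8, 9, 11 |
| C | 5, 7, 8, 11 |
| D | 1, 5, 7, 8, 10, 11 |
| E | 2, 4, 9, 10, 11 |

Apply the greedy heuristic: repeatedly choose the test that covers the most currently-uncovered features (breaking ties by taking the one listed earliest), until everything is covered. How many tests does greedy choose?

3

Greedy: pick D (covers 6 new) → pick A (covers 3 new) → pick E (covers 2 new). Total picks: 3.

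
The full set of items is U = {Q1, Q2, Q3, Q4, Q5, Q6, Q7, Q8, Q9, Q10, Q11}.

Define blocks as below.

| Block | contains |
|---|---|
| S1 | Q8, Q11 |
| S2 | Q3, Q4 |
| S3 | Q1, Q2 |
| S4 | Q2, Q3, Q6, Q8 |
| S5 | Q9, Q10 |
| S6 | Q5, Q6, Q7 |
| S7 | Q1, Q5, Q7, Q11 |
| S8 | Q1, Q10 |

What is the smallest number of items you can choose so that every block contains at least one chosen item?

H = {Q2, Q3, Q5, Q10, Q11} meets every block (each contains at least one member of H), and |H| = 5.
The blocks S1, S2, S3, S5, S6 are pairwise disjoint, so any hitting set needs a separate item for each — at least 5. Hence 5 is optimal.

5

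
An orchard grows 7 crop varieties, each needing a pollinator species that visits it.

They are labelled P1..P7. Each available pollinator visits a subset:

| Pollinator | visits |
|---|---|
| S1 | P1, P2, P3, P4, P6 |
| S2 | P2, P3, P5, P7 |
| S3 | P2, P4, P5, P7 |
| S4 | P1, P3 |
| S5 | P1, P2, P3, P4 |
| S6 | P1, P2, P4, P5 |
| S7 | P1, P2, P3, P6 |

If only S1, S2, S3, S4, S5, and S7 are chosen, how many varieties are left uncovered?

Union of S1, S2, S3, S4, S5, S7 = {P1, P2, P3, P4, P5, P6, P7} — that's every variety, so 0 are uncovered.

0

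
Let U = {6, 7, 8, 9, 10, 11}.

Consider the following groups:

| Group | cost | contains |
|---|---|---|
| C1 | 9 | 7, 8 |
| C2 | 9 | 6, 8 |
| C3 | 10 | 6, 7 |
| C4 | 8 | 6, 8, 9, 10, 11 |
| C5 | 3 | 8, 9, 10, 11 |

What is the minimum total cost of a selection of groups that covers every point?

C3, C5 together cover every point (C3 ∪ C5 = {6, 7, 8, 9, 10, 11}); total cost 10 + 3 = 13.
No covering selection has total cost below 13.

13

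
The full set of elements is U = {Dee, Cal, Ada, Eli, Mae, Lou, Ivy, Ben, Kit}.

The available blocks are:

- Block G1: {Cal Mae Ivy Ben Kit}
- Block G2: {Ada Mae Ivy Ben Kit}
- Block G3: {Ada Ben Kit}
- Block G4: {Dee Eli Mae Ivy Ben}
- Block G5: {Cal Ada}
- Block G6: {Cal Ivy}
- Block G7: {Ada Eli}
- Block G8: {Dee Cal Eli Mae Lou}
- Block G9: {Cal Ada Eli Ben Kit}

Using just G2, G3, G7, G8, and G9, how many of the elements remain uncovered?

0

Union of G2, G3, G7, G8, G9 = {Dee, Cal, Ada, Eli, Mae, Lou, Ivy, Ben, Kit} — that's every element, so 0 are uncovered.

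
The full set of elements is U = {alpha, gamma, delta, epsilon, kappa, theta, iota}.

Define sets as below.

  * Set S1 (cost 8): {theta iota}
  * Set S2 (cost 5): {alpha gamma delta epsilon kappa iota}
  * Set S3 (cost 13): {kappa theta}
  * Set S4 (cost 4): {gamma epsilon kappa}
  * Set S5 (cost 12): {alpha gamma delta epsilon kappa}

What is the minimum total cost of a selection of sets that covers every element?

S1, S2 together cover every element (S1 ∪ S2 = {alpha, gamma, delta, epsilon, kappa, theta, iota}); total cost 8 + 5 = 13.
No covering selection has total cost below 13.

13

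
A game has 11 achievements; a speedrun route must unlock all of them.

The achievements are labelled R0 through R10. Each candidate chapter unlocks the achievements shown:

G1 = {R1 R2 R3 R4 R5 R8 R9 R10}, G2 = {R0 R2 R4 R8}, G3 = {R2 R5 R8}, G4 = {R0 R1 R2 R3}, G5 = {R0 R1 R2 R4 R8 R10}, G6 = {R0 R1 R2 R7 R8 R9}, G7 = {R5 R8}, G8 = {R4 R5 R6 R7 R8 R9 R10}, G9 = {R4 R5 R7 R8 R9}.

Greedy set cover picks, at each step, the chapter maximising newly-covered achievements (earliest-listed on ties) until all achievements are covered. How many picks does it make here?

3

Greedy: pick G1 (covers 8 new) → pick G6 (covers 2 new) → pick G8 (covers 1 new). Total picks: 3.
(The true minimum cover uses only 2 chapters, so greedy is not optimal here.)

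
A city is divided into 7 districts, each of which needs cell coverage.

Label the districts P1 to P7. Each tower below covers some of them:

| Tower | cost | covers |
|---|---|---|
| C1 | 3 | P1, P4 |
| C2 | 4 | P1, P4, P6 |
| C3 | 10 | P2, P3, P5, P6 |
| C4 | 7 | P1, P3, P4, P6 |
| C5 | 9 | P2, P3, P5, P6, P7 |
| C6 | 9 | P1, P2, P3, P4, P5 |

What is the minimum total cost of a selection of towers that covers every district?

C1, C5 together cover every district (C1 ∪ C5 = {P1, P2, P3, P4, P5, P6, P7}); total cost 3 + 9 = 12.
The greedy pick C2, C5 costs 13; no covering selection beats 12.

12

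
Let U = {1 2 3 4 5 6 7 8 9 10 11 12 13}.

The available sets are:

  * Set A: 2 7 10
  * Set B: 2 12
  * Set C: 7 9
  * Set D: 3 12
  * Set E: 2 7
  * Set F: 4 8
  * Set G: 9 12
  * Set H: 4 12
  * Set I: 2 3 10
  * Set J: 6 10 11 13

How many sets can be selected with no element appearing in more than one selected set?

E, F, G, J are pairwise disjoint (E={2,7}; F={4,8}; G={9,12}; J={6,10,11,13}).
Every remaining set overlaps one of these, and no 5 of the listed sets are pairwise disjoint, so 4 is the maximum.

4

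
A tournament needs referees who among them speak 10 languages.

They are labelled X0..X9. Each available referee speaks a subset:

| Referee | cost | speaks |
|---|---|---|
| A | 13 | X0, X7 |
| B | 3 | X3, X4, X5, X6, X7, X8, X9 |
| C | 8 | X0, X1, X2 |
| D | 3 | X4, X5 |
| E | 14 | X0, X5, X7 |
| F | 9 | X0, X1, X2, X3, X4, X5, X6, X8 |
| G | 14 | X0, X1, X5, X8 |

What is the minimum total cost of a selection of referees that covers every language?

B, C together cover every language (B ∪ C = {X0, X1, X2, X3, X4, X5, X6, X7, X8, X9}); total cost 3 + 8 = 11.
No covering selection has total cost below 11.

11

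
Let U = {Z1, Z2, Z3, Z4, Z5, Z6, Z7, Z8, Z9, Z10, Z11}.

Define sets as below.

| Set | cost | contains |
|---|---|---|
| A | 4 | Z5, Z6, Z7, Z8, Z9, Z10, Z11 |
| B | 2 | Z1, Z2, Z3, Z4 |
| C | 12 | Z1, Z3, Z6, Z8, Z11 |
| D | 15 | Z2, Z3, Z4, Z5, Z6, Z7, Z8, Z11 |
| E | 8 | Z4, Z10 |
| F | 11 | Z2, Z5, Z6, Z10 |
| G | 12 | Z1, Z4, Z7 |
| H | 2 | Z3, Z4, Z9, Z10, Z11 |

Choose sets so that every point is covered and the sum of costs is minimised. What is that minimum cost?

6

A, B together cover every point (A ∪ B = {Z1, Z2, Z3, Z4, Z5, Z6, Z7, Z8, Z9, Z10, Z11}); total cost 4 + 2 = 6.
The greedy pick H, A, B costs 8; no covering selection beats 6.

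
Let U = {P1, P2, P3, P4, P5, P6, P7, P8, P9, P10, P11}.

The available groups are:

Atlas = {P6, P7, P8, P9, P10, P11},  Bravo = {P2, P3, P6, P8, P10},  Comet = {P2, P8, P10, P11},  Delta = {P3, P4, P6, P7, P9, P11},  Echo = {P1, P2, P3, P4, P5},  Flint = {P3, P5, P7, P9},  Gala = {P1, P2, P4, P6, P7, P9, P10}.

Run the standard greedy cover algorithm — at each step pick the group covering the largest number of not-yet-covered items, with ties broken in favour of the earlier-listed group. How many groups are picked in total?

3

Greedy: pick Gala (covers 7 new) → pick Atlas (covers 2 new) → pick Echo (covers 2 new). Total picks: 3.
(The true minimum cover uses only 2 groups, so greedy is not optimal here.)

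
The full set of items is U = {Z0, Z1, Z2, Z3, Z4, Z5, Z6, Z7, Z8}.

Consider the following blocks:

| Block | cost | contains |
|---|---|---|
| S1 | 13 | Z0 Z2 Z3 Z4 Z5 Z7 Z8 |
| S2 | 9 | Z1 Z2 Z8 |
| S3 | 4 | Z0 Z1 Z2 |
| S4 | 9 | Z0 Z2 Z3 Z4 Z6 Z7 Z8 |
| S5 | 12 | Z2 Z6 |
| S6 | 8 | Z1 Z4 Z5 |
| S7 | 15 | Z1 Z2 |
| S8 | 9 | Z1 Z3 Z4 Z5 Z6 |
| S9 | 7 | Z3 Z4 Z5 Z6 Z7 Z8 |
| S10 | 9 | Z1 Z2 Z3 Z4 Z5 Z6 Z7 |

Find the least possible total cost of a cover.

S3, S9 together cover every item (S3 ∪ S9 = {Z0, Z1, Z2, Z3, Z4, Z5, Z6, Z7, Z8}); total cost 4 + 7 = 11.
No covering selection has total cost below 11.

11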